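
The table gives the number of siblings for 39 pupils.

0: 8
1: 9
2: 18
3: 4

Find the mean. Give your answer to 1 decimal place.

1.5

Values: 0, 1, 2, 3
Σfx = 8×0 + 9×1 + 18×2 + 4×3 = 57
n = Σf = 39
Mean = 57 / 39 = 1.4615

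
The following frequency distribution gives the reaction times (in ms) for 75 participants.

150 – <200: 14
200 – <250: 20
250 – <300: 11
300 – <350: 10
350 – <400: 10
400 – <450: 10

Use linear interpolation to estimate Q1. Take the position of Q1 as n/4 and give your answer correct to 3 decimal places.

211.875

Cumulative frequencies: 14, 34, 45, 55, 65, 75
n = 75; position = n/4 = 18.75.
This falls in the class 200 – <250: L = 200, F = 14, f = 20, h = 50.
Lower quartile ≈ 200 + ((18.75 − 14) / 20) × 50 = 211.8750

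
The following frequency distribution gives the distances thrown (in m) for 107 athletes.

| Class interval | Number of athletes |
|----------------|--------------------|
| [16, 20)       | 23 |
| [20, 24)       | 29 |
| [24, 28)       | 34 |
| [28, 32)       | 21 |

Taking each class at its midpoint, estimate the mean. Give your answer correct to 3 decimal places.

Midpoints: 18, 22, 26, 30
Σfm = 23×18 + 29×22 + 34×26 + 21×30 = 2566
n = Σf = 107
Mean = 2566 / 107 = 23.9813

23.981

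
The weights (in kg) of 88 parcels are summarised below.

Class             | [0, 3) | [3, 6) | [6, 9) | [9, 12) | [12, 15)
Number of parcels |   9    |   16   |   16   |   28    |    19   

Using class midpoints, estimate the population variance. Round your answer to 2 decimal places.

14.76

Midpoints: 1.5, 4.5, 7.5, 10.5, 13.5
n = 88, Σfm = 756, mean = 8.5909
Σfm² = 7794
Σf(m − x̄)² = Σfm² − (Σfm)²/n = 7794 − 756²/88 = 1299.2727
Population variance = 1299.2727 / 88 = 14.7645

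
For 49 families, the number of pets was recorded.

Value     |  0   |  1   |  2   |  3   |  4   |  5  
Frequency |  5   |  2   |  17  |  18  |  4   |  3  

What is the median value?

3

Cumulative frequencies: 5, 7, 24, 42, 46, 49
n = 49, so the median is the value in position (n+1)/2 = 25.
Position 25 falls at value 3.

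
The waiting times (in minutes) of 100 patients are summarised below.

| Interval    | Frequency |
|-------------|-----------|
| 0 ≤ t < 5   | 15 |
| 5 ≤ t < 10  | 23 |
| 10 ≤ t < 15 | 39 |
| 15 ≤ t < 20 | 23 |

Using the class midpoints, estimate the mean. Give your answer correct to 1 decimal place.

11.0

Midpoints: 2.5, 7.5, 12.5, 17.5
Σfm = 15×2.5 + 23×7.5 + 39×12.5 + 23×17.5 = 1100
n = Σf = 100
Mean = 1100 / 100 = 11.0000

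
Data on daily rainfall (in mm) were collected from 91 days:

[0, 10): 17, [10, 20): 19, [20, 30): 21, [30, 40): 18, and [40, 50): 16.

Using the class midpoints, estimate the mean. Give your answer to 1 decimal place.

24.7

Midpoints: 5, 15, 25, 35, 45
Σfm = 17×5 + 19×15 + 21×25 + 18×35 + 16×45 = 2245
n = Σf = 91
Mean = 2245 / 91 = 24.6703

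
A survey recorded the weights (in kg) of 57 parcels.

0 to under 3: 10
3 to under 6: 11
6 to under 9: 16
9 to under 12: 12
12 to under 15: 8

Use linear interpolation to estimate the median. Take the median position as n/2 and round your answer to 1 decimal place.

7.4

Cumulative frequencies: 10, 21, 37, 49, 57
n = 57; position = n/2 = 28.5.
This falls in the class 6 to under 9: L = 6, F = 21, f = 16, h = 3.
Median ≈ 6 + ((28.5 − 21) / 16) × 3 = 7.4062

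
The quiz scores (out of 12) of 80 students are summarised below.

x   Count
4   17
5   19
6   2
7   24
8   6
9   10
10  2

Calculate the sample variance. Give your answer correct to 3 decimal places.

Values: 4, 5, 6, 7, 8, 9, 10
n = 80, Σfx = 501, mean = 6.2625
Σfx² = 3389
Σf(x − x̄)² = Σfx² − (Σfx)²/n = 3389 − 501²/80 = 251.4875
Sample variance = 251.4875 / 79 = 3.1834

3.183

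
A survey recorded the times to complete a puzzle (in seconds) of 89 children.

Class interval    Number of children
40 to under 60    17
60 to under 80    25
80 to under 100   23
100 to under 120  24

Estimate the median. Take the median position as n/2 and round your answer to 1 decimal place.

Cumulative frequencies: 17, 42, 65, 89
n = 89; position = n/2 = 44.5.
This falls in the class 80 to under 100: L = 80, F = 42, f = 23, h = 20.
Median ≈ 80 + ((44.5 − 42) / 23) × 20 = 82.1739

82.2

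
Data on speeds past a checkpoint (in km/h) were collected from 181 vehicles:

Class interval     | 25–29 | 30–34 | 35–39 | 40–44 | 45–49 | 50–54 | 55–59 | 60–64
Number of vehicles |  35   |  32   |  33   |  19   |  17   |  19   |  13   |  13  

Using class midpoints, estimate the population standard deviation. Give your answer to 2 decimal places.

11.00

Midpoints: 27, 32, 37, 42, 47, 52, 57, 62
n = 181, Σfm = 7322, mean = 40.4530
Σfm² = 318114
Σf(m − x̄)² = Σfm² − (Σfm)²/n = 318114 − 7322²/181 = 21916.8508
Population variance = 21916.8508 / 181 = 121.0876
Standard deviation = √121.0876 = 11.0040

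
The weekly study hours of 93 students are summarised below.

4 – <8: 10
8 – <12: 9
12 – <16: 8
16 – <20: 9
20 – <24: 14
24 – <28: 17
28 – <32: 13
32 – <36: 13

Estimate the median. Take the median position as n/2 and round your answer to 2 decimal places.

Cumulative frequencies: 10, 19, 27, 36, 50, 67, 80, 93
n = 93; position = n/2 = 46.5.
This falls in the class 20 – <24: L = 20, F = 36, f = 14, h = 4.
Median ≈ 20 + ((46.5 − 36) / 14) × 4 = 23.0000

23.00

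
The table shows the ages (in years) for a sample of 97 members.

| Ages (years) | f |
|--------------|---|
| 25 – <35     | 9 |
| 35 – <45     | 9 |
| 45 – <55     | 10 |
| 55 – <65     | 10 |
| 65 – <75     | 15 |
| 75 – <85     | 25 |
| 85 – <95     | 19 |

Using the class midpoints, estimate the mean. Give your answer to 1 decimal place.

66.9

Midpoints: 30, 40, 50, 60, 70, 80, 90
Σfm = 9×30 + 9×40 + 10×50 + 10×60 + 15×70 + 25×80 + 19×90 = 6490
n = Σf = 97
Mean = 6490 / 97 = 66.9072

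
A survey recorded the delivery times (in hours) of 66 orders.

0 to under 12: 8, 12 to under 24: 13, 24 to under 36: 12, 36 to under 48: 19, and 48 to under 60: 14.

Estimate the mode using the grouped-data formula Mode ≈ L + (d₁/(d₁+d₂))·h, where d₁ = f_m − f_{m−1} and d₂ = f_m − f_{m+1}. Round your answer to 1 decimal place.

43.0

Modal class: 36 to under 48 (highest frequency 19).
d₁ = 19 − 12 = 7, d₂ = 19 − 14 = 5
Mode ≈ 36 + (7/(7+5)) × 12 = 36 + 7.0000 = 43.0000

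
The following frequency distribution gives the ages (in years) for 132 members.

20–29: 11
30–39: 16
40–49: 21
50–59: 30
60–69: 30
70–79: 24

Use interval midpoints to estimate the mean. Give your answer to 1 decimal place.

Midpoints: 24.5, 34.5, 44.5, 54.5, 64.5, 74.5
Σfm = 11×24.5 + 16×34.5 + 21×44.5 + 30×54.5 + 30×64.5 + 24×74.5 = 7114
n = Σf = 132
Mean = 7114 / 132 = 53.8939

53.9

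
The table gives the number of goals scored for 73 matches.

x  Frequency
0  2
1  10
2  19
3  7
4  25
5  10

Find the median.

3

Cumulative frequencies: 2, 12, 31, 38, 63, 73
n = 73, so the median is the value in position (n+1)/2 = 37.
Position 37 falls at value 3.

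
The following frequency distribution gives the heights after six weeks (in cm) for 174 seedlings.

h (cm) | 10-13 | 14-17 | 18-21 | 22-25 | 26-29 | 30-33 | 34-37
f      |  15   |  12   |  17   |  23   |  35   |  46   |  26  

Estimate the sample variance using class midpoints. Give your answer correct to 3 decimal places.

52.866

Midpoints: 11.5, 15.5, 19.5, 23.5, 27.5, 31.5, 35.5
n = 174, Σfm = 4565, mean = 26.2356
Σfm² = 128911.5
Σf(m − x̄)² = Σfm² − (Σfm)²/n = 128911.5 − 4565²/174 = 9145.8391
Sample variance = 9145.8391 / 173 = 52.8661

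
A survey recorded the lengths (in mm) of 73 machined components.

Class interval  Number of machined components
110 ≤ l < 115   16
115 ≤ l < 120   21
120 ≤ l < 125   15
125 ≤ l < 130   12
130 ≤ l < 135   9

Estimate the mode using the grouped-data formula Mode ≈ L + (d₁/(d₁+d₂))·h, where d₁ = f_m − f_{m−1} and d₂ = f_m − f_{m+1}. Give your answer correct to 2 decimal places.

117.27

Modal class: 115 ≤ l < 120 (highest frequency 21).
d₁ = 21 − 16 = 5, d₂ = 21 − 15 = 6
Mode ≈ 115 + (5/(5+6)) × 5 = 115 + 2.2727 = 117.2727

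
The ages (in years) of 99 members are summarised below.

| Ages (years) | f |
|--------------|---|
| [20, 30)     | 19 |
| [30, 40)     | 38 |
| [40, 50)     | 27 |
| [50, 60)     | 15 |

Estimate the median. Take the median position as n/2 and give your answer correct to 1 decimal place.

38.0

Cumulative frequencies: 19, 57, 84, 99
n = 99; position = n/2 = 49.5.
This falls in the class [30, 40): L = 30, F = 19, f = 38, h = 10.
Median ≈ 30 + ((49.5 − 19) / 38) × 10 = 38.0263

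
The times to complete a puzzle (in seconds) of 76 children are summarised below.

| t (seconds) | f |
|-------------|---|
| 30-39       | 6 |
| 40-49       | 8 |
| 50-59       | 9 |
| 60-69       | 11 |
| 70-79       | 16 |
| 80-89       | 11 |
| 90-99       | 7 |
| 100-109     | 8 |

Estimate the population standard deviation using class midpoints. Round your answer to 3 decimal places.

Midpoints: 34.5, 44.5, 54.5, 64.5, 74.5, 84.5, 94.5, 104.5
n = 76, Σfm = 5382, mean = 70.8158
Σfm² = 412699
Σf(m − x̄)² = Σfm² − (Σfm)²/n = 412699 − 5382²/76 = 31568.4211
Population variance = 31568.4211 / 76 = 415.3740
Standard deviation = √415.3740 = 20.3807

20.381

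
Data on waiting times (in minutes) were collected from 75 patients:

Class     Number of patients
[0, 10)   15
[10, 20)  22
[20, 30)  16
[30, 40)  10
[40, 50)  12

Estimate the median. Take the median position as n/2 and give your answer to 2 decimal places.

20.31

Cumulative frequencies: 15, 37, 53, 63, 75
n = 75; position = n/2 = 37.5.
This falls in the class [20, 30): L = 20, F = 37, f = 16, h = 10.
Median ≈ 20 + ((37.5 − 37) / 16) × 10 = 20.3125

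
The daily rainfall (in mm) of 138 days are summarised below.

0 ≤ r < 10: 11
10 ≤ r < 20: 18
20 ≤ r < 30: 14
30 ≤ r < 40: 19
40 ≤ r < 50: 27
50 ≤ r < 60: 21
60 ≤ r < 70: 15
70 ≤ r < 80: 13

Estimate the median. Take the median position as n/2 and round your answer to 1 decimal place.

42.6

Cumulative frequencies: 11, 29, 43, 62, 89, 110, 125, 138
n = 138; position = n/2 = 69.
This falls in the class 40 ≤ r < 50: L = 40, F = 62, f = 27, h = 10.
Median ≈ 40 + ((69 − 62) / 27) × 10 = 42.5926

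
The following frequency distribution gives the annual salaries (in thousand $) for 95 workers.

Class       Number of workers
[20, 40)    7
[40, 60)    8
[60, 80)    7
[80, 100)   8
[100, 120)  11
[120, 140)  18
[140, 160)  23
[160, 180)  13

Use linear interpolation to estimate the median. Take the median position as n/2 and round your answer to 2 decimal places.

Cumulative frequencies: 7, 15, 22, 30, 41, 59, 82, 95
n = 95; position = n/2 = 47.5.
This falls in the class [120, 140): L = 120, F = 41, f = 18, h = 20.
Median ≈ 120 + ((47.5 − 41) / 18) × 20 = 127.2222

127.22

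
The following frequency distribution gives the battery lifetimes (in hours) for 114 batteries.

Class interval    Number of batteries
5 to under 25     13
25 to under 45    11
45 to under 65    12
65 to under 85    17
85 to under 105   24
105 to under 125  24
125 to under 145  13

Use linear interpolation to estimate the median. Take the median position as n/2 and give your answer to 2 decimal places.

Cumulative frequencies: 13, 24, 36, 53, 77, 101, 114
n = 114; position = n/2 = 57.
This falls in the class 85 to under 105: L = 85, F = 53, f = 24, h = 20.
Median ≈ 85 + ((57 − 53) / 24) × 20 = 88.3333

88.33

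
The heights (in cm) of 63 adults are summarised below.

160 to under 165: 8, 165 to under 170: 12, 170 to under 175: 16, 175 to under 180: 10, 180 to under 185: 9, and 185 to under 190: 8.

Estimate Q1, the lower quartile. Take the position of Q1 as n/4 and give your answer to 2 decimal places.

168.23

Cumulative frequencies: 8, 20, 36, 46, 55, 63
n = 63; position = n/4 = 15.75.
This falls in the class 165 to under 170: L = 165, F = 8, f = 12, h = 5.
Lower quartile ≈ 165 + ((15.75 − 8) / 12) × 5 = 168.2292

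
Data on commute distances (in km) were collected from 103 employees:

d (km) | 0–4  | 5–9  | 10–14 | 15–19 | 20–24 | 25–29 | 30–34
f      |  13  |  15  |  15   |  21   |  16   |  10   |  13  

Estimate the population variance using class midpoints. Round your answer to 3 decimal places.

Midpoints: 2, 7, 12, 17, 22, 27, 32
n = 103, Σfm = 1706, mean = 16.5631
Σfm² = 37362
Σf(m − x̄)² = Σfm² − (Σfm)²/n = 37362 − 1706²/103 = 9105.3398
Population variance = 9105.3398 / 103 = 88.4014

88.401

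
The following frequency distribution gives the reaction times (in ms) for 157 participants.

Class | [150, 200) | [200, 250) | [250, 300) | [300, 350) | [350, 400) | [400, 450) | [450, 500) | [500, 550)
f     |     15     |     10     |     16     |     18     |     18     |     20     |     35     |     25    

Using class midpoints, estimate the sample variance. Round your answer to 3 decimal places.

12708.640

Midpoints: 175, 225, 275, 325, 375, 425, 475, 525
n = 157, Σfm = 60125, mean = 382.9618
Σfm² = 25008125
Σf(m − x̄)² = Σfm² − (Σfm)²/n = 25008125 − 60125²/157 = 1982547.7707
Sample variance = 1982547.7707 / 156 = 12708.6396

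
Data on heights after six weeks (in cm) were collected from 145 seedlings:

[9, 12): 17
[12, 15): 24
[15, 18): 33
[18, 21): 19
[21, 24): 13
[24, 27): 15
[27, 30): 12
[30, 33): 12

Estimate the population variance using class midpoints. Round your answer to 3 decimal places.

40.644

Midpoints: 10.5, 13.5, 16.5, 19.5, 22.5, 25.5, 28.5, 31.5
n = 145, Σfm = 2812.5, mean = 19.3966
Σfm² = 60446.25
Σf(m − x̄)² = Σfm² − (Σfm)²/n = 60446.25 − 2812.5²/145 = 5893.4483
Population variance = 5893.4483 / 145 = 40.6445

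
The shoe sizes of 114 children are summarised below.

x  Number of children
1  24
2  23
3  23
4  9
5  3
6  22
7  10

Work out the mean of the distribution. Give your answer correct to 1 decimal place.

3.4

Values: 1, 2, 3, 4, 5, 6, 7
Σfx = 24×1 + 23×2 + 23×3 + 9×4 + 3×5 + 22×6 + 10×7 = 392
n = Σf = 114
Mean = 392 / 114 = 3.4386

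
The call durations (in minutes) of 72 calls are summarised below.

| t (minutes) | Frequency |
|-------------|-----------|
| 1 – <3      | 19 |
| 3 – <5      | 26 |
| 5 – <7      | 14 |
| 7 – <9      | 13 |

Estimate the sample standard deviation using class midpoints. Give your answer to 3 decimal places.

2.108

Midpoints: 2, 4, 6, 8
n = 72, Σfm = 330, mean = 4.5833
Σfm² = 1828
Σf(m − x̄)² = Σfm² − (Σfm)²/n = 1828 − 330²/72 = 315.5000
Sample variance = 315.5000 / 71 = 4.4437
Standard deviation = √4.4437 = 2.1080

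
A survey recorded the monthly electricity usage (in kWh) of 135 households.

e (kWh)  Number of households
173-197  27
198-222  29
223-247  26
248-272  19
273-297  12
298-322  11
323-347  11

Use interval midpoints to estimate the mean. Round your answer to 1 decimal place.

241.9

Midpoints: 185, 210, 235, 260, 285, 310, 335
Σfm = 27×185 + 29×210 + 26×235 + 19×260 + 12×285 + 11×310 + 11×335 = 32650
n = Σf = 135
Mean = 32650 / 135 = 241.8519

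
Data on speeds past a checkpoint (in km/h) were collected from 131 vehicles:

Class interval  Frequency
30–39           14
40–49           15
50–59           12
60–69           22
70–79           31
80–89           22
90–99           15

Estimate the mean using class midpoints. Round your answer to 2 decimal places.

Midpoints: 34.5, 44.5, 54.5, 64.5, 74.5, 84.5, 94.5
Σfm = 14×34.5 + 15×44.5 + 12×54.5 + 22×64.5 + 31×74.5 + 22×84.5 + 15×94.5 = 8809.5
n = Σf = 131
Mean = 8809.5 / 131 = 67.2481

67.25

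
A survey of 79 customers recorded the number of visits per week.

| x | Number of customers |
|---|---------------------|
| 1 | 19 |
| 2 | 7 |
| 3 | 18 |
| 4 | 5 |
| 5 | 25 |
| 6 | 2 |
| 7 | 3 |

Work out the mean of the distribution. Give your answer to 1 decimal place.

3.4

Values: 1, 2, 3, 4, 5, 6, 7
Σfx = 19×1 + 7×2 + 18×3 + 5×4 + 25×5 + 2×6 + 3×7 = 265
n = Σf = 79
Mean = 265 / 79 = 3.3544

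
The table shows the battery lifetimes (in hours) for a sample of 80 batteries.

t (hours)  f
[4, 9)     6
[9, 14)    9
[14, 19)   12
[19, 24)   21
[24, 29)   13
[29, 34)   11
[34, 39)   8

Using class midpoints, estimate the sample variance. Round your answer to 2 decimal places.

Midpoints: 6.5, 11.5, 16.5, 21.5, 26.5, 31.5, 36.5
n = 80, Σfm = 1775, mean = 22.1875
Σfm² = 45120
Σf(m − x̄)² = Σfm² − (Σfm)²/n = 45120 − 1775²/80 = 5737.1875
Sample variance = 5737.1875 / 79 = 72.6226

72.62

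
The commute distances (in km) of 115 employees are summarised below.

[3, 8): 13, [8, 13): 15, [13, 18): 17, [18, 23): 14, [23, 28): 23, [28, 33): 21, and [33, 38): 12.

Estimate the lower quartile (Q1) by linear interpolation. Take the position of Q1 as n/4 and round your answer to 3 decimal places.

Cumulative frequencies: 13, 28, 45, 59, 82, 103, 115
n = 115; position = n/4 = 28.75.
This falls in the class [13, 18): L = 13, F = 28, f = 17, h = 5.
Lower quartile ≈ 13 + ((28.75 − 28) / 17) × 5 = 13.2206

13.221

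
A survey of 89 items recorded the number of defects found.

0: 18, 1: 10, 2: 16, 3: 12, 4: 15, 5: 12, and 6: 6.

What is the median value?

3

Cumulative frequencies: 18, 28, 44, 56, 71, 83, 89
n = 89, so the median is the value in position (n+1)/2 = 45.
Position 45 falls at value 3.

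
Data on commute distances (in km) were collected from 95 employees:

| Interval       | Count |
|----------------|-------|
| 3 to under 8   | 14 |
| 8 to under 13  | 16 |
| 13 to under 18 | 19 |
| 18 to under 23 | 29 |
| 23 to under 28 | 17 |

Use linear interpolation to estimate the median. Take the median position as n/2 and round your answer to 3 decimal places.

17.605

Cumulative frequencies: 14, 30, 49, 78, 95
n = 95; position = n/2 = 47.5.
This falls in the class 13 to under 18: L = 13, F = 30, f = 19, h = 5.
Median ≈ 13 + ((47.5 − 30) / 19) × 5 = 17.6053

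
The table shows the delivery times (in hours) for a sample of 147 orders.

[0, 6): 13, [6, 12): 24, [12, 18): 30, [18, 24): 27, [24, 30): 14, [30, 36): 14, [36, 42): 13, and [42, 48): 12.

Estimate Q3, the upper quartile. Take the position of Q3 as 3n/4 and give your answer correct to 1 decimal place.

31.0

Cumulative frequencies: 13, 37, 67, 94, 108, 122, 135, 147
n = 147; position = 3n/4 = 110.25.
This falls in the class [30, 36): L = 30, F = 108, f = 14, h = 6.
Upper quartile ≈ 30 + ((110.25 − 108) / 14) × 6 = 30.9643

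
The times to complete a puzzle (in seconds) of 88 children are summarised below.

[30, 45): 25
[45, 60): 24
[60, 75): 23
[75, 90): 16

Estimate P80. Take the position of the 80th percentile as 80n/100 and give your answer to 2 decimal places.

Cumulative frequencies: 25, 49, 72, 88
n = 88; position = 80n/100 = 70.4.
This falls in the class [60, 75): L = 60, F = 49, f = 23, h = 15.
80th percentile ≈ 60 + ((70.4 − 49) / 23) × 15 = 73.9565

73.96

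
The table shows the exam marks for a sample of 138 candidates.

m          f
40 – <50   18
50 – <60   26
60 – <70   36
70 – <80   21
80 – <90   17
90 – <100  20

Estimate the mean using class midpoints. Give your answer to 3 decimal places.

68.841

Midpoints: 45, 55, 65, 75, 85, 95
Σfm = 18×45 + 26×55 + 36×65 + 21×75 + 17×85 + 20×95 = 9500
n = Σf = 138
Mean = 9500 / 138 = 68.8406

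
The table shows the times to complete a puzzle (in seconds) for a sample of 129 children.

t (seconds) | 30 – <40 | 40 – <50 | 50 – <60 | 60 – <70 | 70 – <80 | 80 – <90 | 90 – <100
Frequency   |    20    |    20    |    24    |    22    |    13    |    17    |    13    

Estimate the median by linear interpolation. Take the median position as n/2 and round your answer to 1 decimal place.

Cumulative frequencies: 20, 40, 64, 86, 99, 116, 129
n = 129; position = n/2 = 64.5.
This falls in the class 60 – <70: L = 60, F = 64, f = 22, h = 10.
Median ≈ 60 + ((64.5 − 64) / 22) × 10 = 60.2273

60.2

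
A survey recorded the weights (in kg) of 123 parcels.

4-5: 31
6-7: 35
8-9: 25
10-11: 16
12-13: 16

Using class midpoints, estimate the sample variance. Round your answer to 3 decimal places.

7.196

Midpoints: 4.5, 6.5, 8.5, 10.5, 12.5
n = 123, Σfm = 947.5, mean = 7.7033
Σfm² = 8176.75
Σf(m − x̄)² = Σfm² − (Σfm)²/n = 8176.75 − 947.5²/123 = 877.9187
Sample variance = 877.9187 / 122 = 7.1961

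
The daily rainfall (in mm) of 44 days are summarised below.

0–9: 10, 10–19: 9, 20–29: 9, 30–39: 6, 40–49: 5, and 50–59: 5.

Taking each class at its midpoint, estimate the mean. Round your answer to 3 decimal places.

Midpoints: 4.5, 14.5, 24.5, 34.5, 44.5, 54.5
Σfm = 10×4.5 + 9×14.5 + 9×24.5 + 6×34.5 + 5×44.5 + 5×54.5 = 1098
n = Σf = 44
Mean = 1098 / 44 = 24.9545

24.955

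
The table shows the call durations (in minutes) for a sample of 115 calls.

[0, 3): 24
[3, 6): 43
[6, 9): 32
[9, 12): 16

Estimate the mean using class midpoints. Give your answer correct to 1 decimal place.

Midpoints: 1.5, 4.5, 7.5, 10.5
Σfm = 24×1.5 + 43×4.5 + 32×7.5 + 16×10.5 = 637.5
n = Σf = 115
Mean = 637.5 / 115 = 5.5435

5.5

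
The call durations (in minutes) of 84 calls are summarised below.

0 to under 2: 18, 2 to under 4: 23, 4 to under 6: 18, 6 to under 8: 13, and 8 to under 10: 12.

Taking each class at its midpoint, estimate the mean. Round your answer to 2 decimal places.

Midpoints: 1, 3, 5, 7, 9
Σfm = 18×1 + 23×3 + 18×5 + 13×7 + 12×9 = 376
n = Σf = 84
Mean = 376 / 84 = 4.4762

4.48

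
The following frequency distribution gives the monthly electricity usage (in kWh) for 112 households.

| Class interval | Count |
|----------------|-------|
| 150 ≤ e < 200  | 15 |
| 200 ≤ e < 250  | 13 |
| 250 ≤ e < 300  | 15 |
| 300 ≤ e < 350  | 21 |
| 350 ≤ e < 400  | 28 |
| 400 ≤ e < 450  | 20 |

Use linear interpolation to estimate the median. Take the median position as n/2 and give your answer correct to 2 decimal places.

330.95

Cumulative frequencies: 15, 28, 43, 64, 92, 112
n = 112; position = n/2 = 56.
This falls in the class 300 ≤ e < 350: L = 300, F = 43, f = 21, h = 50.
Median ≈ 300 + ((56 − 43) / 21) × 50 = 330.9524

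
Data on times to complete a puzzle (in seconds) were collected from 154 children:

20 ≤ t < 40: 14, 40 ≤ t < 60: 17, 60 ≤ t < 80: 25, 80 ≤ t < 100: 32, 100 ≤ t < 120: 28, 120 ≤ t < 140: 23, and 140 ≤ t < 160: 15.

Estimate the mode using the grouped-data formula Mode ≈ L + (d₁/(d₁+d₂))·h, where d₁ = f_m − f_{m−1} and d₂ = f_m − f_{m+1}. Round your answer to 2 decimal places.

Modal class: 80 ≤ t < 100 (highest frequency 32).
d₁ = 32 − 25 = 7, d₂ = 32 − 28 = 4
Mode ≈ 80 + (7/(7+4)) × 20 = 80 + 12.7273 = 92.7273

92.73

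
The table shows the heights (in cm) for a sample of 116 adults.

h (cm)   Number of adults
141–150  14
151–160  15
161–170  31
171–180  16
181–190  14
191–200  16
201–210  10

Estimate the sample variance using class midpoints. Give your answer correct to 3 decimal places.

329.318

Midpoints: 145.5, 155.5, 165.5, 175.5, 185.5, 195.5, 205.5
n = 116, Σfm = 20088, mean = 173.1724
Σfm² = 3516559
Σf(m − x̄)² = Σfm² − (Σfm)²/n = 3516559 − 20088²/116 = 37871.5517
Sample variance = 37871.5517 / 115 = 329.3178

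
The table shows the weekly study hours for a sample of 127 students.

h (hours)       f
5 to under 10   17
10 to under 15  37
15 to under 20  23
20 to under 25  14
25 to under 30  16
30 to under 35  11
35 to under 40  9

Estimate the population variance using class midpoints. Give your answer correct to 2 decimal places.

Midpoints: 7.5, 12.5, 17.5, 22.5, 27.5, 32.5, 37.5
n = 127, Σfm = 2442.5, mean = 19.2323
Σfm² = 57243.75
Σf(m − x̄)² = Σfm² − (Σfm)²/n = 57243.75 − 2442.5²/127 = 10268.8976
Population variance = 10268.8976 / 127 = 80.8575

80.86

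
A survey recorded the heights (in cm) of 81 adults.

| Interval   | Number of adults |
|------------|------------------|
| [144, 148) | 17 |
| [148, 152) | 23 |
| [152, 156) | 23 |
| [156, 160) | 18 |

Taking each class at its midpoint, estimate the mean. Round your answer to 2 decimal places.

152.07

Midpoints: 146, 150, 154, 158
Σfm = 17×146 + 23×150 + 23×154 + 18×158 = 12318
n = Σf = 81
Mean = 12318 / 81 = 152.0741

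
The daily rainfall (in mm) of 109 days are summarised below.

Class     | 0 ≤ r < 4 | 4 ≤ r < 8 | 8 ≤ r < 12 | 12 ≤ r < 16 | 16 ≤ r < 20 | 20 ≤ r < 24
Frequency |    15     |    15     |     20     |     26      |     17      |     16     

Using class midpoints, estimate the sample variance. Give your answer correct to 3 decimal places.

40.976

Midpoints: 2, 6, 10, 14, 18, 22
n = 109, Σfm = 1342, mean = 12.3119
Σfm² = 20948
Σf(m − x̄)² = Σfm² − (Σfm)²/n = 20948 − 1342²/109 = 4425.3945
Sample variance = 4425.3945 / 108 = 40.9759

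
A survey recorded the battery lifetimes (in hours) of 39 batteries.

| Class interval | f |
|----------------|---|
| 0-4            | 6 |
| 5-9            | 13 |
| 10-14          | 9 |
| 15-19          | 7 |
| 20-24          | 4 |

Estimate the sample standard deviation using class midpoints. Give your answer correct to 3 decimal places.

6.147

Midpoints: 2, 7, 12, 17, 22
n = 39, Σfm = 418, mean = 10.7179
Σfm² = 5916
Σf(m − x̄)² = Σfm² − (Σfm)²/n = 5916 − 418²/39 = 1435.8974
Sample variance = 1435.8974 / 38 = 37.7868
Standard deviation = √37.7868 = 6.1471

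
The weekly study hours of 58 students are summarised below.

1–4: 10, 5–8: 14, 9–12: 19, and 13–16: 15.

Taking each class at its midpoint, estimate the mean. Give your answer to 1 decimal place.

9.2

Midpoints: 2.5, 6.5, 10.5, 14.5
Σfm = 10×2.5 + 14×6.5 + 19×10.5 + 15×14.5 = 533
n = Σf = 58
Mean = 533 / 58 = 9.1897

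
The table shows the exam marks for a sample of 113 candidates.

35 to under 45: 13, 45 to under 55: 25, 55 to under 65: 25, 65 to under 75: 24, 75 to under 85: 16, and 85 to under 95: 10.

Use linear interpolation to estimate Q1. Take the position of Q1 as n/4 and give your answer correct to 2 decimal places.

Cumulative frequencies: 13, 38, 63, 87, 103, 113
n = 113; position = n/4 = 28.25.
This falls in the class 45 to under 55: L = 45, F = 13, f = 25, h = 10.
Lower quartile ≈ 45 + ((28.25 − 13) / 25) × 10 = 51.1000

51.10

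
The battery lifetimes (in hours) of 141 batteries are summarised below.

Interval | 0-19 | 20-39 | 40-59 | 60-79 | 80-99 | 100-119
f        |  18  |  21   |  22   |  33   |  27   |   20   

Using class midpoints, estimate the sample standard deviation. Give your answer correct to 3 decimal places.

31.917

Midpoints: 9.5, 29.5, 49.5, 69.5, 89.5, 109.5
n = 141, Σfm = 8779.5, mean = 62.2660
Σfm² = 689285.25
Σf(m − x̄)² = Σfm² − (Σfm)²/n = 689285.25 − 8779.5²/141 = 142621.2766
Sample variance = 142621.2766 / 140 = 1018.7234
Standard deviation = √1018.7234 = 31.9174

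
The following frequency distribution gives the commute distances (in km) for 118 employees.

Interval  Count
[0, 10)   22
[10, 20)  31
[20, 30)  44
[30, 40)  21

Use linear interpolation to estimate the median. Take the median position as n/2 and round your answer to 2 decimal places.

Cumulative frequencies: 22, 53, 97, 118
n = 118; position = n/2 = 59.
This falls in the class [20, 30): L = 20, F = 53, f = 44, h = 10.
Median ≈ 20 + ((59 − 53) / 44) × 10 = 21.3636

21.36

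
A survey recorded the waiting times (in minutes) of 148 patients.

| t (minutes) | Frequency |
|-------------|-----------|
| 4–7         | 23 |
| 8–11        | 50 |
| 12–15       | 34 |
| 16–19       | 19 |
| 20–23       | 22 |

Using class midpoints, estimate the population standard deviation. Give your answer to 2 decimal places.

5.11

Midpoints: 5.5, 9.5, 13.5, 17.5, 21.5
n = 148, Σfm = 1866, mean = 12.6081
Σfm² = 27393
Σf(m − x̄)² = Σfm² − (Σfm)²/n = 27393 − 1866²/148 = 3866.2703
Population variance = 3866.2703 / 148 = 26.1234
Standard deviation = √26.1234 = 5.1111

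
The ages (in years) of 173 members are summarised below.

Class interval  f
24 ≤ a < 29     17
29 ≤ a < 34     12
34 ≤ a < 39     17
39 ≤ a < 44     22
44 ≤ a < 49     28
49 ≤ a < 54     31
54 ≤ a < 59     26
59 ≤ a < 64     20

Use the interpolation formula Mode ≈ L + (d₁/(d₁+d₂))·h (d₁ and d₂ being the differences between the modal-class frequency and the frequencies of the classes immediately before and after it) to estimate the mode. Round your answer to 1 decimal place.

50.9

Modal class: 49 ≤ a < 54 (highest frequency 31).
d₁ = 31 − 28 = 3, d₂ = 31 − 26 = 5
Mode ≈ 49 + (3/(3+5)) × 5 = 49 + 1.8750 = 50.8750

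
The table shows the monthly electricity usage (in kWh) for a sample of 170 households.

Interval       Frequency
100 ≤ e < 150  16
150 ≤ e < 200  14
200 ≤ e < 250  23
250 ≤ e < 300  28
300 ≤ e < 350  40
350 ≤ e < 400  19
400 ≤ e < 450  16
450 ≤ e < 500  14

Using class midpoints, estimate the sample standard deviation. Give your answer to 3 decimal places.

Midpoints: 125, 175, 225, 275, 325, 375, 425, 475
n = 170, Σfm = 50900, mean = 299.4118
Σfm² = 16906250
Σf(m − x̄)² = Σfm² − (Σfm)²/n = 16906250 − 50900²/170 = 1666191.1765
Sample variance = 1666191.1765 / 169 = 9859.1194
Standard deviation = √9859.1194 = 99.2931

99.293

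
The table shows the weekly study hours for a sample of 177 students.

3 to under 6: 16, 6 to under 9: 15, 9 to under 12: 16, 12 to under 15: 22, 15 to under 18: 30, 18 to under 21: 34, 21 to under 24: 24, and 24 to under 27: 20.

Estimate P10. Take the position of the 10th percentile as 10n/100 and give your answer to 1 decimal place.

6.3

Cumulative frequencies: 16, 31, 47, 69, 99, 133, 157, 177
n = 177; position = 10n/100 = 17.7.
This falls in the class 6 to under 9: L = 6, F = 16, f = 15, h = 3.
10th percentile ≈ 6 + ((17.7 − 16) / 15) × 3 = 6.3400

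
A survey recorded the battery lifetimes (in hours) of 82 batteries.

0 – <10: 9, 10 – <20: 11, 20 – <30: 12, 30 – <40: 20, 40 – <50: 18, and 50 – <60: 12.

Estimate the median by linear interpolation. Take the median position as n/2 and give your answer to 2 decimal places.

34.50

Cumulative frequencies: 9, 20, 32, 52, 70, 82
n = 82; position = n/2 = 41.
This falls in the class 30 – <40: L = 30, F = 32, f = 20, h = 10.
Median ≈ 30 + ((41 − 32) / 20) × 10 = 34.5000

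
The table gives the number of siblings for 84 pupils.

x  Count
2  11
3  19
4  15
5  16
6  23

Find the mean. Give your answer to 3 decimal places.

4.250

Values: 2, 3, 4, 5, 6
Σfx = 11×2 + 19×3 + 15×4 + 16×5 + 23×6 = 357
n = Σf = 84
Mean = 357 / 84 = 4.2500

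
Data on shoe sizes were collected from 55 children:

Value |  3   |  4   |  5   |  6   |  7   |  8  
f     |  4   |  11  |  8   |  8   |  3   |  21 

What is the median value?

Cumulative frequencies: 4, 15, 23, 31, 34, 55
n = 55, so the median is the value in position (n+1)/2 = 28.
Position 28 falls at value 6.

6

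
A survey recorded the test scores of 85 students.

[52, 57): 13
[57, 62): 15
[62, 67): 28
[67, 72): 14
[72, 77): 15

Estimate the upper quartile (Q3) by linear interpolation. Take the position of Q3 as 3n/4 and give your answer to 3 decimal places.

69.768

Cumulative frequencies: 13, 28, 56, 70, 85
n = 85; position = 3n/4 = 63.75.
This falls in the class [67, 72): L = 67, F = 56, f = 14, h = 5.
Upper quartile ≈ 67 + ((63.75 − 56) / 14) × 5 = 69.7679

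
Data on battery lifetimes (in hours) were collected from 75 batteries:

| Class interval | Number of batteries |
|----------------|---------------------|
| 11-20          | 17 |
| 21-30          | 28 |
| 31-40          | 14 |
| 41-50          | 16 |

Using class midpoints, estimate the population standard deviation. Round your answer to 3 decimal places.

Midpoints: 15.5, 25.5, 35.5, 45.5
n = 75, Σfm = 2202.5, mean = 29.3667
Σfm² = 73058.75
Σf(m − x̄)² = Σfm² − (Σfm)²/n = 73058.75 − 2202.5²/75 = 8378.6667
Population variance = 8378.6667 / 75 = 111.7156
Standard deviation = √111.7156 = 10.5696

10.570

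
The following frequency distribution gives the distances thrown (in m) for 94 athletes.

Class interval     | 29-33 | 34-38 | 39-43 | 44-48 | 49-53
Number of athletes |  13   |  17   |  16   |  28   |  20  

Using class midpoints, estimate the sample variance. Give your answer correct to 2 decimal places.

Midpoints: 31, 36, 41, 46, 51
n = 94, Σfm = 3979, mean = 42.3298
Σfm² = 172689
Σf(m − x̄)² = Σfm² − (Σfm)²/n = 172689 − 3979²/94 = 4258.7766
Sample variance = 4258.7766 / 93 = 45.7933

45.79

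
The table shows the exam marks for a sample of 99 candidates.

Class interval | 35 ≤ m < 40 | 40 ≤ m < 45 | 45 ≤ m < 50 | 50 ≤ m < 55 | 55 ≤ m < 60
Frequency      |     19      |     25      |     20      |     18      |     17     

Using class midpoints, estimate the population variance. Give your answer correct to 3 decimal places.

46.914

Midpoints: 37.5, 42.5, 47.5, 52.5, 57.5
n = 99, Σfm = 4647.5, mean = 46.9444
Σfm² = 222818.75
Σf(m − x̄)² = Σfm² − (Σfm)²/n = 222818.75 − 4647.5²/99 = 4644.4444
Population variance = 4644.4444 / 99 = 46.9136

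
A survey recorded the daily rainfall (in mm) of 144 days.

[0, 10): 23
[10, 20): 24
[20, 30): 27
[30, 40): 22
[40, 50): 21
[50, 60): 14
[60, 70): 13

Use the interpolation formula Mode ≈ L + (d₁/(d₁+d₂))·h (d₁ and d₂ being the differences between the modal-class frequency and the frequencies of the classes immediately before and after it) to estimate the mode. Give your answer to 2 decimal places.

Modal class: [20, 30) (highest frequency 27).
d₁ = 27 − 24 = 3, d₂ = 27 − 22 = 5
Mode ≈ 20 + (3/(3+5)) × 10 = 20 + 3.7500 = 23.7500

23.75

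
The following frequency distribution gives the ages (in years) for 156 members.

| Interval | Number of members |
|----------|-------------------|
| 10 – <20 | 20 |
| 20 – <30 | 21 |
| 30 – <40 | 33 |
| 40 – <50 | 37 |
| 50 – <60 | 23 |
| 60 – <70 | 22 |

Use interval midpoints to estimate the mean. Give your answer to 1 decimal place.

40.6

Midpoints: 15, 25, 35, 45, 55, 65
Σfm = 20×15 + 21×25 + 33×35 + 37×45 + 23×55 + 22×65 = 6340
n = Σf = 156
Mean = 6340 / 156 = 40.6410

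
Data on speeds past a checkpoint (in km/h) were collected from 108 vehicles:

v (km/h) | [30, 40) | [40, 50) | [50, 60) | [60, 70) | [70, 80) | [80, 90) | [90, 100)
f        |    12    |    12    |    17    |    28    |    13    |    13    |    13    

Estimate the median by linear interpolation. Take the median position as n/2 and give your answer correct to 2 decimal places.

64.64

Cumulative frequencies: 12, 24, 41, 69, 82, 95, 108
n = 108; position = n/2 = 54.
This falls in the class [60, 70): L = 60, F = 41, f = 28, h = 10.
Median ≈ 60 + ((54 − 41) / 28) × 10 = 64.6429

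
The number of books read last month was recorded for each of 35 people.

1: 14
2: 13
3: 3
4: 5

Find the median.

2

Cumulative frequencies: 14, 27, 30, 35
n = 35, so the median is the value in position (n+1)/2 = 18.
Position 18 falls at value 2.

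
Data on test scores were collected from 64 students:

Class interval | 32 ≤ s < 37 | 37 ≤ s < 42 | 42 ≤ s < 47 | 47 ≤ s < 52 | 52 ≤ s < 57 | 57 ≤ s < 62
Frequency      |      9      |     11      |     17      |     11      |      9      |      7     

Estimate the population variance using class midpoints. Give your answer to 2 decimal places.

Midpoints: 34.5, 39.5, 44.5, 49.5, 54.5, 59.5
n = 64, Σfm = 2953, mean = 46.1406
Σfm² = 140006
Σf(m − x̄)² = Σfm² − (Σfm)²/n = 140006 − 2953²/64 = 3752.7344
Population variance = 3752.7344 / 64 = 58.6365

58.64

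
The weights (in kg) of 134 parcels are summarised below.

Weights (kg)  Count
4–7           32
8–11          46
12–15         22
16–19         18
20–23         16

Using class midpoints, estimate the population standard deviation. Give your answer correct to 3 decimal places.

Midpoints: 5.5, 9.5, 13.5, 17.5, 21.5
n = 134, Σfm = 1569, mean = 11.7090
Σfm² = 22037.5
Σf(m − x̄)² = Σfm² − (Σfm)²/n = 22037.5 − 1569²/134 = 3666.1493
Population variance = 3666.1493 / 134 = 27.3593
Standard deviation = √27.3593 = 5.2306

5.231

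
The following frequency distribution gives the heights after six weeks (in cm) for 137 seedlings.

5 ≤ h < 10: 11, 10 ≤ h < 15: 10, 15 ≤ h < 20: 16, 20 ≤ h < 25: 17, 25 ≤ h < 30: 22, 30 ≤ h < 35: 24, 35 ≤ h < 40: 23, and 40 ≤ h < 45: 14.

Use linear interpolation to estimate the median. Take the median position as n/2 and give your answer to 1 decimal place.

Cumulative frequencies: 11, 21, 37, 54, 76, 100, 123, 137
n = 137; position = n/2 = 68.5.
This falls in the class 25 ≤ h < 30: L = 25, F = 54, f = 22, h = 5.
Median ≈ 25 + ((68.5 − 54) / 22) × 5 = 28.2955

28.3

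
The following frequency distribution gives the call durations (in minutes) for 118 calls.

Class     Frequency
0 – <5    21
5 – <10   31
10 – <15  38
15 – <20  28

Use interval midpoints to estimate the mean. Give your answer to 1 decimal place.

10.6

Midpoints: 2.5, 7.5, 12.5, 17.5
Σfm = 21×2.5 + 31×7.5 + 38×12.5 + 28×17.5 = 1250
n = Σf = 118
Mean = 1250 / 118 = 10.5932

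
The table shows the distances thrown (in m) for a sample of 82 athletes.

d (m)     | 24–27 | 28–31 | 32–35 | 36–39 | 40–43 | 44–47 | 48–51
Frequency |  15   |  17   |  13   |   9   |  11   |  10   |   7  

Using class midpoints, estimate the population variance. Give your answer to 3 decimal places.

60.583

Midpoints: 25.5, 29.5, 33.5, 37.5, 41.5, 45.5, 49.5
n = 82, Σfm = 2915, mean = 35.5488
Σfm² = 108592.5
Σf(m − x̄)² = Σfm² − (Σfm)²/n = 108592.5 − 2915²/82 = 4967.8049
Population variance = 4967.8049 / 82 = 60.5830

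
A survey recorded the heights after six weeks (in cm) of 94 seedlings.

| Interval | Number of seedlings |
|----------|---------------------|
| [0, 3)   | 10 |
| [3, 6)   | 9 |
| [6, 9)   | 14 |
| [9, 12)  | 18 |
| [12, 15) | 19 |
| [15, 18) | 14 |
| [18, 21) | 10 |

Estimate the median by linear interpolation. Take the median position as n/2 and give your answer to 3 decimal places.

Cumulative frequencies: 10, 19, 33, 51, 70, 84, 94
n = 94; position = n/2 = 47.
This falls in the class [9, 12): L = 9, F = 33, f = 18, h = 3.
Median ≈ 9 + ((47 − 33) / 18) × 3 = 11.3333

11.333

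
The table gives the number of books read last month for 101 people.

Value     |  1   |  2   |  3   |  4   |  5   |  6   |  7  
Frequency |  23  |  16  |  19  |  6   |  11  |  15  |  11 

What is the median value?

Cumulative frequencies: 23, 39, 58, 64, 75, 90, 101
n = 101, so the median is the value in position (n+1)/2 = 51.
Position 51 falls at value 3.

3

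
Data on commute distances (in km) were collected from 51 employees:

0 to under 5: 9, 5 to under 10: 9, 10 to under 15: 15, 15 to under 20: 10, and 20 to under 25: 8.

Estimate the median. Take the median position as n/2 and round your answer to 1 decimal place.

Cumulative frequencies: 9, 18, 33, 43, 51
n = 51; position = n/2 = 25.5.
This falls in the class 10 to under 15: L = 10, F = 18, f = 15, h = 5.
Median ≈ 10 + ((25.5 − 18) / 15) × 5 = 12.5000

12.5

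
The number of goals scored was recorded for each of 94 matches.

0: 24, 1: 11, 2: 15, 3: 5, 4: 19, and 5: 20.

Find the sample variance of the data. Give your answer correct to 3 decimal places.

3.736

Values: 0, 1, 2, 3, 4, 5
n = 94, Σfx = 232, mean = 2.4681
Σfx² = 920
Σf(x − x̄)² = Σfx² − (Σfx)²/n = 920 − 232²/94 = 347.4043
Sample variance = 347.4043 / 93 = 3.7355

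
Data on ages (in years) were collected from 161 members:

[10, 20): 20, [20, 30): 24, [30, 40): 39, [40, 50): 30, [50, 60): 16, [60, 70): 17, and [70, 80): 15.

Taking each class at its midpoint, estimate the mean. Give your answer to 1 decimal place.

Midpoints: 15, 25, 35, 45, 55, 65, 75
Σfm = 20×15 + 24×25 + 39×35 + 30×45 + 16×55 + 17×65 + 15×75 = 6725
n = Σf = 161
Mean = 6725 / 161 = 41.7702

41.8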